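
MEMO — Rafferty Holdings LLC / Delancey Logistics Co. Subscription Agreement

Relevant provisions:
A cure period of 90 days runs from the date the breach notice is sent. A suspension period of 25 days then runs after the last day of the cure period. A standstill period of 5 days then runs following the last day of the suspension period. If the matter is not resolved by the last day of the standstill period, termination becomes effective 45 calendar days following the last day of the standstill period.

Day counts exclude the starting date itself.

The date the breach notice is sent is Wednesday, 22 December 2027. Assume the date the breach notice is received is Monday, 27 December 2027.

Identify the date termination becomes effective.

The last day of the cure period: 22 December 2027 + 90 days = 21 March 2028.
Adding 25 calendar days to 21 March 2028 gives 15 April 2028, which is the last day of the suspension period.
The last day of the standstill period: 5 calendar days after 15 April 2028 is 20 April 2028.
The date termination becomes effective: 45 calendar days after 20 April 2028 is 4 June 2028.

4 June 2028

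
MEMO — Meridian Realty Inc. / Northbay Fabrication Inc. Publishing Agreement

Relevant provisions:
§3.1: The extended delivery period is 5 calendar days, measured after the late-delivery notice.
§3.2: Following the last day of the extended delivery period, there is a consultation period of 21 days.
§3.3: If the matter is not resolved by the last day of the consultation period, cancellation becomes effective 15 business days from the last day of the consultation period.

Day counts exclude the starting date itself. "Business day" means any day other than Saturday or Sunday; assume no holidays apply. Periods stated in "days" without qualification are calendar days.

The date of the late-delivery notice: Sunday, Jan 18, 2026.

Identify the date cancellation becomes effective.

Mar 6, 2026

The last day of the extended delivery period: 5 calendar days after Jan 18, 2026 is Jan 23, 2026.
Adding 21 calendar days to Jan 23, 2026 gives Feb 13, 2026, which is the last day of the consultation period.
The date cancellation becomes effective: 15 business days after Friday, Feb 13, 2026, skipping weekends — Feb 16, Feb 17, Feb 18, Feb 19, …, Mar 4, Mar 5, Mar 6 — lands on Friday, Mar 6, 2026.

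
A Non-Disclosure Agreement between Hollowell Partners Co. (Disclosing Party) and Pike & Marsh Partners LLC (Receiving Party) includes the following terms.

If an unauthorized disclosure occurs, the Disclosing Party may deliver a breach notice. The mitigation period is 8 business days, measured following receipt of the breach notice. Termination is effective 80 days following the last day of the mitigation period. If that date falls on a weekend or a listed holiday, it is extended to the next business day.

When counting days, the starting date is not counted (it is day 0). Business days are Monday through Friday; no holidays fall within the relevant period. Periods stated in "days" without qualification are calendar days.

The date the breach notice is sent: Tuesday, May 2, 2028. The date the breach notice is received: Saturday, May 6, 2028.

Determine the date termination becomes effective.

August 7, 2028

The last day of the mitigation period: counting 8 business days from Saturday, May 6, 2028 (May 8, May 9, May 10, May 11, May 12, May 15, May 16, May 17, skipping weekends) reaches Wednesday, May 17, 2028.
The date termination becomes effective: 80 calendar days after May 17, 2028 is August 5, 2028. That falls on a Saturday, so it rolls to the next business day, Monday, August 7, 2028.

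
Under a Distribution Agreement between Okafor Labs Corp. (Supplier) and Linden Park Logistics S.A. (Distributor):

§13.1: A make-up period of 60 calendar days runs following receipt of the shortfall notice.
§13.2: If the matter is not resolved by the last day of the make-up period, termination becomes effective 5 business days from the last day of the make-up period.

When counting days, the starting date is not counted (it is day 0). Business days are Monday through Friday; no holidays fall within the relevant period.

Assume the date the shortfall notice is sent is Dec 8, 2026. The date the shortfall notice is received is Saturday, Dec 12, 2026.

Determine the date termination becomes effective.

Adding 60 calendar days to Dec 12, 2026 gives Feb 10, 2027, which is the last day of the make-up period.
The date termination becomes effective: counting 5 business days from Wednesday, Feb 10, 2027 (Feb 11, Feb 12, Feb 15, Feb 16, Feb 17, skipping weekends) reaches Wednesday, Feb 17, 2027.

Feb 17, 2027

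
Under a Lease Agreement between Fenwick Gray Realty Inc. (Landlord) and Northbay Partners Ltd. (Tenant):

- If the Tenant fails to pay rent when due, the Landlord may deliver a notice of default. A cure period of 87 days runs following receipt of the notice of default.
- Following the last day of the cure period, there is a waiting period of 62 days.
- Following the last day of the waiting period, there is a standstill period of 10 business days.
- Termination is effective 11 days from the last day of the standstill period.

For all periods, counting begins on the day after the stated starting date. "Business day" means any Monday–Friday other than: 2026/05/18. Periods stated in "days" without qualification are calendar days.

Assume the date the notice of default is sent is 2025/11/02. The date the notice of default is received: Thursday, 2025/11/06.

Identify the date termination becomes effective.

2026/04/28

Adding 87 calendar days to 2025/11/06 gives 2026/02/01, which is the last day of the cure period.
Adding 62 calendar days to 2026/02/01 gives 2026/04/04, which is the last day of the waiting period.
From Saturday, 2026/04/04, 10 business days (Apr 6, Apr 7, Apr 8, Apr 9, Apr 10, Apr 13, Apr 14, Apr 15, Apr 16, Apr 17, skipping weekends) brings us to Friday, 2026/04/17, which is the last day of the standstill period.
The date termination becomes effective: 11 calendar days after 2026/04/17 is 2026/04/28.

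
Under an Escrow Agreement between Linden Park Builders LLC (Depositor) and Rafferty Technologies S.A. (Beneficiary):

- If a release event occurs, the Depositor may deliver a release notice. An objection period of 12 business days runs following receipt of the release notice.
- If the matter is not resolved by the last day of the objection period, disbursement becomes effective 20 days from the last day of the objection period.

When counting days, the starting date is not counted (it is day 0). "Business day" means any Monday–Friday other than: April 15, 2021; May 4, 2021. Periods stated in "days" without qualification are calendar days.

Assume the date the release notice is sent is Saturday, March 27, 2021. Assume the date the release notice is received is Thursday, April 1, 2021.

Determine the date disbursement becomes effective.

The last day of the objection period: 12 business days after Thursday, April 1, 2021, skipping weekends and the listed holiday on Apr 15 — Apr 2, Apr 5, Apr 6, Apr 7, …, Apr 16, Apr 19, Apr 20 — lands on Tuesday, April 20, 2021.
Adding 20 calendar days to April 20, 2021 gives May 10, 2021, which is the date disbursement becomes effective.

May 10, 2021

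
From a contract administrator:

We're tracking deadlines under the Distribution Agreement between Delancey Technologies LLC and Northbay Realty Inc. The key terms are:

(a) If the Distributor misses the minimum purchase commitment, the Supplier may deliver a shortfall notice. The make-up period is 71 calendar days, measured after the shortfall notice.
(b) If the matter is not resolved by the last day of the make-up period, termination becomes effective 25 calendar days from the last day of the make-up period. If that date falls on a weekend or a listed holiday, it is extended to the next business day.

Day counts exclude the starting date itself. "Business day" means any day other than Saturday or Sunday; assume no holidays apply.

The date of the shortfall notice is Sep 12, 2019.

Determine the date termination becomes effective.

Adding 71 calendar days to Sep 12, 2019 gives Nov 22, 2019, which is the last day of the make-up period.
Adding 25 calendar days to Nov 22, 2019 gives Dec 17, 2019, which is the date termination becomes effective. Dec 17, 2019 is a Tuesday, so no roll-forward applies.

Dec 17, 2019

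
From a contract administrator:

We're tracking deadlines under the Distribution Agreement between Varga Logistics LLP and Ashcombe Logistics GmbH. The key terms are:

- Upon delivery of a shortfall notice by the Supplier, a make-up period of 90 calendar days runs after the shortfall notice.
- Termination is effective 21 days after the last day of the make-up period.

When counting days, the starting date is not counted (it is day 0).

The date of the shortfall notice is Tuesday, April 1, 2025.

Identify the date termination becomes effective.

The last day of the make-up period: 90 calendar days after April 1, 2025 is June 30, 2025.
The date termination becomes effective: June 30, 2025 + 21 days = July 21, 2025.

July 21, 2025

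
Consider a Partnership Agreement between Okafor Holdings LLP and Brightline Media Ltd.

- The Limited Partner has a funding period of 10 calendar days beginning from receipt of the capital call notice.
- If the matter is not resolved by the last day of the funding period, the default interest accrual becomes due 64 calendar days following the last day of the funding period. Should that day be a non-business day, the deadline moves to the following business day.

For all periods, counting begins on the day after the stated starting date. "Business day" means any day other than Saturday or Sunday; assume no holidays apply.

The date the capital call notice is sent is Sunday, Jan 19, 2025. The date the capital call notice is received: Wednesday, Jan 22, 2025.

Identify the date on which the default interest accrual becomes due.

Apr 7, 2025

The last day of the funding period: 10 calendar days after Jan 22, 2025 is Feb 1, 2025.
The date on which the default interest accrual becomes due: 64 calendar days after Feb 1, 2025 is Apr 6, 2025. That falls on a Sunday, so it rolls to the next business day, Monday, Apr 7, 2025.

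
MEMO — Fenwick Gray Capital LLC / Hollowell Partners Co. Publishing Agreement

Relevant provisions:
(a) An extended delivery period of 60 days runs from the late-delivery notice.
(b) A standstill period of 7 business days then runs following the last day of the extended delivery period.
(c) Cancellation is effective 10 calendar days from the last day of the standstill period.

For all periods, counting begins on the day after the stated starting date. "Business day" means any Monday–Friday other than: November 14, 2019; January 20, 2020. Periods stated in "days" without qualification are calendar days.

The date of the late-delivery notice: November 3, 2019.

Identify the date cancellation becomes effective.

The last day of the extended delivery period: November 3, 2019 + 60 days = January 2, 2020.
The last day of the standstill period: 7 business days after Thursday, January 2, 2020, skipping weekends — Jan 3, Jan 6, Jan 7, Jan 8, Jan 9, Jan 10, Jan 13 — lands on Monday, January 13, 2020.
Adding 10 calendar days to January 13, 2020 gives January 23, 2020, which is the date cancellation becomes effective.

January 23, 2020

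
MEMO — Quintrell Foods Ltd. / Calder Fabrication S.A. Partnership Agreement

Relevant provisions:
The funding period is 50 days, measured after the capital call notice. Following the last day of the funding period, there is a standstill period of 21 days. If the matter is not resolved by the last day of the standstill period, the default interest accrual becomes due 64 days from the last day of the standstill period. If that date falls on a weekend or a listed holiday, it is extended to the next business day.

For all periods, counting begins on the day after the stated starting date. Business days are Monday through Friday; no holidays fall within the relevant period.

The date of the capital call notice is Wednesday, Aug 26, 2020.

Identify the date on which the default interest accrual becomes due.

The last day of the funding period: Aug 26, 2020 + 50 days = Oct 15, 2020.
The last day of the standstill period: 21 calendar days after Oct 15, 2020 is Nov 5, 2020.
The date on which the default interest accrual becomes due: Nov 5, 2020 + 64 days = Jan 8, 2021. Jan 8, 2021 is a Friday, so no roll-forward applies.

Jan 8, 2021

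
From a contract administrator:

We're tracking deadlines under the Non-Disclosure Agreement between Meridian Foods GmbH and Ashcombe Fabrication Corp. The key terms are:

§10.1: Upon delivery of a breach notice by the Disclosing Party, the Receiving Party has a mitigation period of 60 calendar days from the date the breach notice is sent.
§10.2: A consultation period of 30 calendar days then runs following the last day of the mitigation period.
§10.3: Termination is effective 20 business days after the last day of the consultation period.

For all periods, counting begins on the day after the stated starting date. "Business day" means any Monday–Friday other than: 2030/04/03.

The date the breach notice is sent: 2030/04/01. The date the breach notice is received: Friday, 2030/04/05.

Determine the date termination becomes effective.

The last day of the mitigation period: 60 calendar days after 2030/04/01 is 2030/05/31.
The last day of the consultation period: 2030/05/31 + 30 days = 2030/06/30.
The date termination becomes effective: 20 business days after Sunday, 2030/06/30, skipping weekends — Jul 1, Jul 2, Jul 3, Jul 4, …, Jul 24, Jul 25, Jul 26 — lands on Friday, 2030/07/26.

2030/07/26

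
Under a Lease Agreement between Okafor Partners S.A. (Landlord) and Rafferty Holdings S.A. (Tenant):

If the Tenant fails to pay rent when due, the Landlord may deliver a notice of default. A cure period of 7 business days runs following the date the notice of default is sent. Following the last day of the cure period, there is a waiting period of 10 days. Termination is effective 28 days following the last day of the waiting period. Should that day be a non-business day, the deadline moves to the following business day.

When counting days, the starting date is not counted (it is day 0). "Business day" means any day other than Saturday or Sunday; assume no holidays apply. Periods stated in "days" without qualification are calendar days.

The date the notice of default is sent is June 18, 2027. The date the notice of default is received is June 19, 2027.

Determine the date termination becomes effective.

The last day of the cure period: counting 7 business days from Friday, June 18, 2027 (Jun 21, Jun 22, Jun 23, Jun 24, Jun 25, Jun 28, Jun 29, skipping weekends) reaches Tuesday, June 29, 2027.
The last day of the waiting period: 10 calendar days after June 29, 2027 is July 9, 2027.
The date termination becomes effective: 28 calendar days after July 9, 2027 is August 6, 2027. August 6, 2027 is a Friday, so no roll-forward applies.

August 6, 2027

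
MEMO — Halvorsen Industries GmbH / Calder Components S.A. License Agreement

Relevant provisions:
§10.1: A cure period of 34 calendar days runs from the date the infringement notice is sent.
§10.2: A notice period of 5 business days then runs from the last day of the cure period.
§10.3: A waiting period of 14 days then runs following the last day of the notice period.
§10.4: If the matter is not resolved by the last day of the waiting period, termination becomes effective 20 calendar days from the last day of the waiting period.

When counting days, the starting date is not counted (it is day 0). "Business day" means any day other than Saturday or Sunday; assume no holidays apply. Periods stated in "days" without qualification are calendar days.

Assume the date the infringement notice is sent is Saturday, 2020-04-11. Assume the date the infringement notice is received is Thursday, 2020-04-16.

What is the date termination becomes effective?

2020-06-25

Adding 34 calendar days to 2020-04-11 gives 2020-05-15, which is the last day of the cure period.
The last day of the notice period: counting 5 business days from Friday, 2020-05-15 (May 18, May 19, May 20, May 21, May 22, skipping weekends) reaches Friday, 2020-05-22.
Adding 14 calendar days to 2020-05-22 gives 2020-06-05, which is the last day of the waiting period.
Adding 20 calendar days to 2020-06-05 gives 2020-06-25, which is the date termination becomes effective.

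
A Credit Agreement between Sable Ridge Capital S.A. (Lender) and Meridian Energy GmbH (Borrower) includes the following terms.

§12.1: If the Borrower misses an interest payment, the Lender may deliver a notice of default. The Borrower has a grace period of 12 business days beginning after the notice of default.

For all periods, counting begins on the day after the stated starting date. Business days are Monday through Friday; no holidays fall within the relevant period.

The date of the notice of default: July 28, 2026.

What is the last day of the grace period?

From Tuesday, July 28, 2026, 12 business days (Jul 29, Jul 30, Jul 31, Aug 3, …, Aug 11, Aug 12, Aug 13, skipping weekends) brings us to Thursday, August 13, 2026, which is the last day of the grace period.

August 13, 2026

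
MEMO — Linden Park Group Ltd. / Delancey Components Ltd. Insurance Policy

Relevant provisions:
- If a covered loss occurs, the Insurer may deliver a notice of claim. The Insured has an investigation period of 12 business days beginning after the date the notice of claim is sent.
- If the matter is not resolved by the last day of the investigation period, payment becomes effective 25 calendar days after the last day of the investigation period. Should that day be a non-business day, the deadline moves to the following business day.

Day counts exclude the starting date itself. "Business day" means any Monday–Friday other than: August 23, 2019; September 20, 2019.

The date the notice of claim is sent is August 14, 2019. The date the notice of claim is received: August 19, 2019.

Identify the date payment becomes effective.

From Wednesday, August 14, 2019, 12 business days (Aug 15, Aug 16, Aug 19, Aug 20, …, Aug 29, Aug 30, Sep 2, skipping weekends and the listed holiday on Aug 23) brings us to Monday, September 2, 2019, which is the last day of the investigation period.
The date payment becomes effective: September 2, 2019 + 25 days = September 27, 2019. September 27, 2019 is a Friday and is not a listed holiday, so no roll-forward applies.

September 27, 2019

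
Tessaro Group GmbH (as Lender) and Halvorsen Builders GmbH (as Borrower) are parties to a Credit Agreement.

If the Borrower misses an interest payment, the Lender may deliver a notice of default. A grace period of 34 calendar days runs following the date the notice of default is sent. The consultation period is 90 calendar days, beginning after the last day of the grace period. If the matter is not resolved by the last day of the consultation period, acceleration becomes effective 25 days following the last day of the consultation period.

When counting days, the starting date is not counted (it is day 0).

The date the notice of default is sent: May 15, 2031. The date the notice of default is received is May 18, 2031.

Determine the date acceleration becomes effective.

Oct 11, 2031

Adding 34 calendar days to May 15, 2031 gives Jun 18, 2031, which is the last day of the grace period.
The last day of the consultation period: 90 calendar days after Jun 18, 2031 is Sep 16, 2031.
The date acceleration becomes effective: Sep 16, 2031 + 25 days = Oct 11, 2031.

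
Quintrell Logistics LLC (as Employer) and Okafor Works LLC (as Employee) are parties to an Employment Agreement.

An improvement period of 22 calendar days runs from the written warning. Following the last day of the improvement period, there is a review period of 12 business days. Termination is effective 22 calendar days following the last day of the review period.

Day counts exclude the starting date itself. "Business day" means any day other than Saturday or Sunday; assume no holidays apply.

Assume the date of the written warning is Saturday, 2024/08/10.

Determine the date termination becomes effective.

2024/10/09

Adding 22 calendar days to 2024/08/10 gives 2024/09/01, which is the last day of the improvement period.
The last day of the review period: 12 business days after Sunday, 2024/09/01, skipping weekends — Sep 2, Sep 3, Sep 4, Sep 5, …, Sep 13, Sep 16, Sep 17 — lands on Tuesday, 2024/09/17.
Adding 22 calendar days to 2024/09/17 gives 2024/10/09, which is the date termination becomes effective.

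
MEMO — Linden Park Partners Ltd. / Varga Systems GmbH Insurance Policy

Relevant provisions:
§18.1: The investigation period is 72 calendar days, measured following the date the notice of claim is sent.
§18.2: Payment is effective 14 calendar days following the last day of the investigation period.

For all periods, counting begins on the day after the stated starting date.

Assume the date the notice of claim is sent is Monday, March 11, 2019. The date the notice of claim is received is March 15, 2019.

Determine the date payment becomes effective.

Adding 72 calendar days to March 11, 2019 gives May 22, 2019, which is the last day of the investigation period.
Adding 14 calendar days to May 22, 2019 gives June 5, 2019, which is the date payment becomes effective.

June 5, 2019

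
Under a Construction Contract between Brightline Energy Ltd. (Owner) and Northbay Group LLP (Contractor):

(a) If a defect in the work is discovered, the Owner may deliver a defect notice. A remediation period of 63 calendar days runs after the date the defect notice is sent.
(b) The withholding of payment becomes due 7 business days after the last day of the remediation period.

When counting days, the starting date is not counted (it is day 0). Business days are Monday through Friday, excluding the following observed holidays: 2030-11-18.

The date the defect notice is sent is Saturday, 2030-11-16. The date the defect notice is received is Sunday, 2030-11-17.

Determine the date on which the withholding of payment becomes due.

The last day of the remediation period: 63 calendar days after 2030-11-16 is 2031-01-18.
From Saturday, 2031-01-18, 7 business days (Jan 20, Jan 21, Jan 22, Jan 23, Jan 24, Jan 27, Jan 28, skipping weekends) brings us to Tuesday, 2031-01-28, which is the date on which the withholding of payment becomes due.

2031-01-28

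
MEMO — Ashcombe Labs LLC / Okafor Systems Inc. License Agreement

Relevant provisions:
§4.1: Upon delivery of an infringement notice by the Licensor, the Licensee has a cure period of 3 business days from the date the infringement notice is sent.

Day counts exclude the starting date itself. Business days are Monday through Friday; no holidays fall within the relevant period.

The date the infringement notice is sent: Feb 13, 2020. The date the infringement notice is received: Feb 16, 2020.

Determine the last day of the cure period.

The last day of the cure period: 3 business days after Thursday, Feb 13, 2020, skipping weekends — Feb 14, Feb 17, Feb 18 — lands on Tuesday, Feb 18, 2020.

Feb 18, 2020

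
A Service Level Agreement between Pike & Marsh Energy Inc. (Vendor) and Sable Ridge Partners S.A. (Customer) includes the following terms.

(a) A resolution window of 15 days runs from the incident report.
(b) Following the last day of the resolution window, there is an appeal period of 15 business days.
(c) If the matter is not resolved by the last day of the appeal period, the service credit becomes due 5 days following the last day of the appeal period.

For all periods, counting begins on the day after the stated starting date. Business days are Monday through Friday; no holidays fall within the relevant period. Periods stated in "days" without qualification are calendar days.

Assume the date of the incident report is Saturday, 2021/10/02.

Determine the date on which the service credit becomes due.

2021/11/10

The last day of the resolution window: 15 calendar days after 2021/10/02 is 2021/10/17.
The last day of the appeal period: counting 15 business days from Sunday, 2021/10/17 (Oct 18, Oct 19, Oct 20, Oct 21, …, Nov 3, Nov 4, Nov 5, skipping weekends) reaches Friday, 2021/11/05.
The date on which the service credit becomes due: 2021/11/05 + 5 days = 2021/11/10.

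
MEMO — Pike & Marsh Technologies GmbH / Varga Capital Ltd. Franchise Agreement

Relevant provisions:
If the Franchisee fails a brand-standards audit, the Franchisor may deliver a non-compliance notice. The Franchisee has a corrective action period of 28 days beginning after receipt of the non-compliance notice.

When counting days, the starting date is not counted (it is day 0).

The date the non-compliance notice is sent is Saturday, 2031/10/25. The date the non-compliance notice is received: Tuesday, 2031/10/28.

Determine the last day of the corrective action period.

The last day of the corrective action period: 28 calendar days after 2031/10/28 is 2031/11/25.

2031/11/25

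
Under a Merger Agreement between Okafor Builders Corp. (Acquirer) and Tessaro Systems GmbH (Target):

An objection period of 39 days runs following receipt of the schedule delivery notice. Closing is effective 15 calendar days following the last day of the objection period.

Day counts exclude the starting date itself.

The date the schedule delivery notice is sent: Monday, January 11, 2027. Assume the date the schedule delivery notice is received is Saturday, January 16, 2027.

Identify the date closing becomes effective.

Adding 39 calendar days to January 16, 2027 gives February 24, 2027, which is the last day of the objection period.
Adding 15 calendar days to February 24, 2027 gives March 11, 2027, which is the date closing becomes effective.

March 11, 2027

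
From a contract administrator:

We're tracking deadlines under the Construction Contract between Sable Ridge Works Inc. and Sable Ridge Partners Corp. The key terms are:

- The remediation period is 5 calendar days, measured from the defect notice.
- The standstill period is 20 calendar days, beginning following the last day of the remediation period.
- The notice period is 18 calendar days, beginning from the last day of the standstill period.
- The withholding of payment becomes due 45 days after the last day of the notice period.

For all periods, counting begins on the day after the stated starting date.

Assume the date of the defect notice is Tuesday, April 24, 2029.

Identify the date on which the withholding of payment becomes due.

July 21, 2029

Adding 5 calendar days to April 24, 2029 gives April 29, 2029, which is the last day of the remediation period.
The last day of the standstill period: 20 calendar days after April 29, 2029 is May 19, 2029.
The last day of the notice period: 18 calendar days after May 19, 2029 is June 6, 2029.
The date on which the withholding of payment becomes due: 45 calendar days after June 6, 2029 is July 21, 2029.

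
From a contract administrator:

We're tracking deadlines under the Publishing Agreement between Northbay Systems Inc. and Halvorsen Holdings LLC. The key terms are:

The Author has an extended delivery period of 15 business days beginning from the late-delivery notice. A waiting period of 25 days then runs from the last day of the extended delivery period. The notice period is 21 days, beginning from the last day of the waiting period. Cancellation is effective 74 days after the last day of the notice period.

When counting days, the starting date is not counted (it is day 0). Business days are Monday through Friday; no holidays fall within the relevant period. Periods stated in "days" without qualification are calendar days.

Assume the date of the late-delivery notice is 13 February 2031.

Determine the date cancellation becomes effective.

The last day of the extended delivery period: 15 business days after Thursday, 13 February 2031, skipping weekends — Feb 14, Feb 17, Feb 18, Feb 19, …, Mar 4, Mar 5, Mar 6 — lands on Thursday, 6 March 2031.
The last day of the waiting period: 6 March 2031 + 25 days = 31 March 2031.
Adding 21 calendar days to 31 March 2031 gives 21 April 2031, which is the last day of the notice period.
The date cancellation becomes effective: 74 calendar days after 21 April 2031 is 4 July 2031.

4 July 2031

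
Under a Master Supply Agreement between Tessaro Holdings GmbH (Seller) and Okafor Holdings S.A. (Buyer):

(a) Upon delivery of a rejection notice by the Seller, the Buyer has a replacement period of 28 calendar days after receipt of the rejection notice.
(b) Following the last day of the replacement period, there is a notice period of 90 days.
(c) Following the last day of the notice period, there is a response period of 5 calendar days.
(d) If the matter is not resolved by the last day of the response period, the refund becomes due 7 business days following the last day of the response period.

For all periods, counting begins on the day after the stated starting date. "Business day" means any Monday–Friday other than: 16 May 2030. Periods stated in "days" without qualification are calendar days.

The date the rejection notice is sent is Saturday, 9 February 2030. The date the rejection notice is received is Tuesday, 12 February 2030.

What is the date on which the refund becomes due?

25 June 2030

Adding 28 calendar days to 12 February 2030 gives 12 March 2030, which is the last day of the replacement period.
The last day of the notice period: 90 calendar days after 12 March 2030 is 10 June 2030.
The last day of the response period: 5 calendar days after 10 June 2030 is 15 June 2030.
The date on which the refund becomes due: counting 7 business days from Saturday, 15 June 2030 (Jun 17, Jun 18, Jun 19, Jun 20, Jun 21, Jun 24, Jun 25, skipping weekends) reaches Tuesday, 25 June 2030.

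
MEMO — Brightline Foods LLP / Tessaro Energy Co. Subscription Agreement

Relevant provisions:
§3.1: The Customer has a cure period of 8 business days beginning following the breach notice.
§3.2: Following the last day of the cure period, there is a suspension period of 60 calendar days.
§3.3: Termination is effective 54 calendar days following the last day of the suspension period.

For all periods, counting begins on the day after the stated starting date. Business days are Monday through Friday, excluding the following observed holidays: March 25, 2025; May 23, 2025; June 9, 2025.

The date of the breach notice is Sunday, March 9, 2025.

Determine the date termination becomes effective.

July 11, 2025

The last day of the cure period: counting 8 business days from Sunday, March 9, 2025 (Mar 10, Mar 11, Mar 12, Mar 13, Mar 14, Mar 17, Mar 18, Mar 19, skipping weekends) reaches Wednesday, March 19, 2025.
The last day of the suspension period: March 19, 2025 + 60 days = May 18, 2025.
The date termination becomes effective: 54 calendar days after May 18, 2025 is July 11, 2025.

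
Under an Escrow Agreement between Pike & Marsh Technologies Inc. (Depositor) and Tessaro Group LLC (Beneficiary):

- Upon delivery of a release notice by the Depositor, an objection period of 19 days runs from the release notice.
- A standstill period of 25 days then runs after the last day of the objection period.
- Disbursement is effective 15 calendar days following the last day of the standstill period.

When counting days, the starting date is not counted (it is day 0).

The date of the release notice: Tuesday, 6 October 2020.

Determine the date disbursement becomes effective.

4 December 2020

Adding 19 calendar days to 6 October 2020 gives 25 October 2020, which is the last day of the objection period.
The last day of the standstill period: 25 calendar days after 25 October 2020 is 19 November 2020.
Adding 15 calendar days to 19 November 2020 gives 4 December 2020, which is the date disbursement becomes effective.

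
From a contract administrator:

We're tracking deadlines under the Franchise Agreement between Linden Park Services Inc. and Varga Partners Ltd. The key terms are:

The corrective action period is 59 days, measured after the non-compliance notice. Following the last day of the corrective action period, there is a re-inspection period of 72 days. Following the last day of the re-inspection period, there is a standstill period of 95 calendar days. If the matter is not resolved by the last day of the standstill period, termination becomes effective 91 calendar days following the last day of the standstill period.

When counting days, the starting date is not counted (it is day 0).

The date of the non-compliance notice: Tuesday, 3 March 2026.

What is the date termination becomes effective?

14 January 2027

Adding 59 calendar days to 3 March 2026 gives 1 May 2026, which is the last day of the corrective action period.
Adding 72 calendar days to 1 May 2026 gives 12 July 2026, which is the last day of the re-inspection period.
The last day of the standstill period: 95 calendar days after 12 July 2026 is 15 October 2026.
The date termination becomes effective: 91 calendar days after 15 October 2026 is 14 January 2027.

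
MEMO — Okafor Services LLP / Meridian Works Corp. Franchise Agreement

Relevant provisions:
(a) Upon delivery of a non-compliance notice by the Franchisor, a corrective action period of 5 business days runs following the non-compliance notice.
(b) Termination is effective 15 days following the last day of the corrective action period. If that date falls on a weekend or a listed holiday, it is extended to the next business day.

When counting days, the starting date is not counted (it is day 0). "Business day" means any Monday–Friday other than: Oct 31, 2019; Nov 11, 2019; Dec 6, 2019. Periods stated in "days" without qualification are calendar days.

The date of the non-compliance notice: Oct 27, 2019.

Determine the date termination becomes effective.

Nov 19, 2019

The last day of the corrective action period: 5 business days after Sunday, Oct 27, 2019, skipping weekends and the listed holiday on Oct 31 — Oct 28, Oct 29, Oct 30, Nov 1, Nov 4 — lands on Monday, Nov 4, 2019.
Adding 15 calendar days to Nov 4, 2019 gives Nov 19, 2019, which is the date termination becomes effective. Nov 19, 2019 is a Tuesday and is not a listed holiday, so no roll-forward applies.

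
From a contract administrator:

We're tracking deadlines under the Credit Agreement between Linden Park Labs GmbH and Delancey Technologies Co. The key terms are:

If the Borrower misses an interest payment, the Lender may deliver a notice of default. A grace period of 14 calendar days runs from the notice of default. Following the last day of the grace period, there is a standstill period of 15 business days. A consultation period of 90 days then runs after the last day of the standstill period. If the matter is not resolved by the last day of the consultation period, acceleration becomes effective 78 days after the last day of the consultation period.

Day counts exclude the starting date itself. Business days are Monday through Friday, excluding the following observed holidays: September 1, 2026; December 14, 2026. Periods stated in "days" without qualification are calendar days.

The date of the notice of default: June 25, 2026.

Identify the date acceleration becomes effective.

January 14, 2027

The last day of the grace period: 14 calendar days after June 25, 2026 is July 9, 2026.
The last day of the standstill period: 15 business days after Thursday, July 9, 2026, skipping weekends — Jul 10, Jul 13, Jul 14, Jul 15, …, Jul 28, Jul 29, Jul 30 — lands on Thursday, July 30, 2026.
The last day of the consultation period: July 30, 2026 + 90 days = October 28, 2026.
Adding 78 calendar days to October 28, 2026 gives January 14, 2027, which is the date acceleration becomes effective.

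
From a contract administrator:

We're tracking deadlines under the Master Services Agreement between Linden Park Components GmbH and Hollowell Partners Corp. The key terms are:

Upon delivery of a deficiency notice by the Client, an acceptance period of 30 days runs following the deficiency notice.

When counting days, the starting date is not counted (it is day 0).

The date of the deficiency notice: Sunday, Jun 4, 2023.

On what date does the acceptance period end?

Jul 4, 2023

The last day of the acceptance period: 30 calendar days after Jun 4, 2023 is Jul 4, 2023.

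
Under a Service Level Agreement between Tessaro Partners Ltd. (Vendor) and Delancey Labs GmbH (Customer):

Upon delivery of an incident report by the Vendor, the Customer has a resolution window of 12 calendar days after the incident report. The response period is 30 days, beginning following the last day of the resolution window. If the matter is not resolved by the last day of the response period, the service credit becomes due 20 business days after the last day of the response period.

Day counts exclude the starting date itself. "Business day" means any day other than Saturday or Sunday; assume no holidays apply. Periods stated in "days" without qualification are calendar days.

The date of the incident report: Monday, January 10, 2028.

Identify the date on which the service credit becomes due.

The last day of the resolution window: 12 calendar days after January 10, 2028 is January 22, 2028.
The last day of the response period: 30 calendar days after January 22, 2028 is February 21, 2028.
From Monday, February 21, 2028, 20 business days (Feb 22, Feb 23, Feb 24, Feb 25, …, Mar 16, Mar 17, Mar 20, skipping weekends) brings us to Monday, March 20, 2028, which is the date on which the service credit becomes due.

March 20, 2028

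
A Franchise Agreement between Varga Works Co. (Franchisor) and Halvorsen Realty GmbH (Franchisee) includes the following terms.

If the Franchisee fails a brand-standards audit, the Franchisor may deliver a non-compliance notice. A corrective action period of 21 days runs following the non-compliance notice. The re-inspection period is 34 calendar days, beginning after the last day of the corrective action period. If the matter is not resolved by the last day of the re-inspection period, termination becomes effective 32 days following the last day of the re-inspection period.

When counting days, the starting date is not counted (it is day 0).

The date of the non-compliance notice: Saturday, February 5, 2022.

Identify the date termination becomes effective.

The last day of the corrective action period: 21 calendar days after February 5, 2022 is February 26, 2022.
Adding 34 calendar days to February 26, 2022 gives April 1, 2022, which is the last day of the re-inspection period.
Adding 32 calendar days to April 1, 2022 gives May 3, 2022, which is the date termination becomes effective.

May 3, 2022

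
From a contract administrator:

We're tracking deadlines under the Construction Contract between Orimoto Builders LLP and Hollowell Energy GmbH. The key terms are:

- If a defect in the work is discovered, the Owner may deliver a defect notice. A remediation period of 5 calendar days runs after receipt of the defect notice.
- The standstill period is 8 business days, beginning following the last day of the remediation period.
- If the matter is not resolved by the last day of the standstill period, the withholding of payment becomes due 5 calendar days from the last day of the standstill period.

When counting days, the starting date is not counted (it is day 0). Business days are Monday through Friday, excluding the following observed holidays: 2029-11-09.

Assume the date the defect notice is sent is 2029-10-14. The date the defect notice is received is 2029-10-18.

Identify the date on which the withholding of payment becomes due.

The last day of the remediation period: 5 calendar days after 2029-10-18 is 2029-10-23.
The last day of the standstill period: 8 business days after Tuesday, 2029-10-23, skipping weekends — Oct 24, Oct 25, Oct 26, Oct 29, Oct 30, Oct 31, Nov 1, Nov 2 — lands on Friday, 2029-11-02.
Adding 5 calendar days to 2029-11-02 gives 2029-11-07, which is the date on which the withholding of payment becomes due.

2029-11-07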